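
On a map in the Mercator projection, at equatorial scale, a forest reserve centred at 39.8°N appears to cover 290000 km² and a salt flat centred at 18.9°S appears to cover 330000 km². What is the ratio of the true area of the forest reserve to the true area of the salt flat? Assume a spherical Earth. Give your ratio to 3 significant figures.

0.580

On Mercator the areal scale is sec²φ, so true area = apparent × cos²φ.
True area of forest reserve: 290000 × cos²(39.8°) = 290000 × 0.5903 = 171200 km².
True area of salt flat: 330000 × cos²(18.9°) = 330000 × 0.8951 = 295400 km².
Ratio = 171200 / 295400 ≈ 0.580.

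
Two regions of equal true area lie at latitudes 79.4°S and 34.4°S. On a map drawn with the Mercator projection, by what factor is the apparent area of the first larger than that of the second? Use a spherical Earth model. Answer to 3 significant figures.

Mercator areal scale is sec²φ.
At 79.4°: sec²(79.4°) = 1/0.1840² = 29.55.
At 34.4°: sec²(34.4°) = 1/0.8251² = 1.469.
Ratio = 29.55/1.469 = cos²(34.4°)/cos²(79.4°) ≈ 20.1.

20.1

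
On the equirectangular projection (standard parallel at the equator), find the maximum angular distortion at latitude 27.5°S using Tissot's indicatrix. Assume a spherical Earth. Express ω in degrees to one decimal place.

6.9°

For the equirectangular projection with φ₀ = 0 (plate carrée), h = 1 along meridians and k = sec φ along parallels.
At 27.5°: h = 1.000, k = 1.127; principal scales a = 1.127, b = 1.000.
sin(ω/2) = (a − b)/(a + b) = 0.1274/2.127 = 0.05988, so ω = 2 arcsin(0.05988) ≈ 6.9°.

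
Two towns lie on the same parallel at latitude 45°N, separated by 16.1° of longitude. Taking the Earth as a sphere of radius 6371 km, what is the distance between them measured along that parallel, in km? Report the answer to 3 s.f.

1270 km

Arc length along a parallel = R cos φ · Δλ (with Δλ in radians).
= 6371 × cos 45° × (16.1° × π/180) = 6371 × 0.7071 × 0.2810 ≈ 1270 km.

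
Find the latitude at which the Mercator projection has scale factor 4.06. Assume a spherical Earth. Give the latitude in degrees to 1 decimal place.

75.7°

Mercator scale is k = sec φ = 1/cos φ.
1/cos φ = 4.06  ⇒  cos φ = 0.2463  ⇒  φ = arccos(0.2463) ≈ 75.7°.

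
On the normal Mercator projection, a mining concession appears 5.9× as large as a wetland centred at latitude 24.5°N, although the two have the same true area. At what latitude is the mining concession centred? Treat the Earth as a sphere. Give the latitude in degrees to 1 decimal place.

On Mercator, (apparent₁)/(apparent₂) = sec²φ₁ / sec²φ₂ when true areas are equal.
cos²φ₂ / cos²φ₁ = 5.9  ⇒  cos φ₁ = cos 24.5° / √5.9 = 0.9100/2.429 = 0.3746.
φ₁ = arccos(0.3746) ≈ 68.0°.

68.0°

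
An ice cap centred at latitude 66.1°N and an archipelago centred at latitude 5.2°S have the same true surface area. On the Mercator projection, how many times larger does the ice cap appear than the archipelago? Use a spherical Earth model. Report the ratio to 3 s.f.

6.04

Mercator areal scale is sec²φ.
At 66.1°: sec²(66.1°) = 1/0.4051² = 6.092.
At 5.2°: sec²(5.2°) = 1/0.9959² = 1.008.
Ratio = 6.092/1.008 = cos²(5.2°)/cos²(66.1°) ≈ 6.04.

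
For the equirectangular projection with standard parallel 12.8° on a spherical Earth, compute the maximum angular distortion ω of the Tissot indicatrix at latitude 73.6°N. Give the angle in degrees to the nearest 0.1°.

66.9°

With standard parallel φ₀ = 12.8°, the equirectangular projection gives x = Rλ cos φ₀, y = Rφ, so h = 1 and k = cos 12.8° / cos φ.
At 73.6°: h = 1.000, k = 3.454; principal scales a = 3.454, b = 1.000.
sin(ω/2) = (a − b)/(a + b) = 2.454/4.454 = 0.5509, so ω = 2 arcsin(0.5509) ≈ 66.9°.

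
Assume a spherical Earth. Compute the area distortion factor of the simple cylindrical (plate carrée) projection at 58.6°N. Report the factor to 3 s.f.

1.92

For the equirectangular projection with φ₀ = 0 (plate carrée), h = 1 along meridians and k = sec φ along parallels.
Areal scale = h·k = 1 × sec φ; at 58.6°, h = 1.000, k = 1.919, so h·k = 1.919.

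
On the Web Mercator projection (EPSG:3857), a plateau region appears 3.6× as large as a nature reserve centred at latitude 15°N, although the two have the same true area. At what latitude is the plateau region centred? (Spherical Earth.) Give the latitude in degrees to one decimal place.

59.4°

For equal true areas on Mercator, apparent areas scale as sec²φ, so the ratio is cos²φ₂ / cos²φ₁.
cos²φ₂ / cos²φ₁ = 3.6  ⇒  cos φ₁ = cos 15° / √3.6 = 0.9659/1.897 = 0.5091.
φ₁ = arccos(0.5091) ≈ 59.4°.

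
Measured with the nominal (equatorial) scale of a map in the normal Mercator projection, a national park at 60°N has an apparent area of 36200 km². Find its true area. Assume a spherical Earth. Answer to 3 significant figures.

The Mercator projection is conformal; its linear scale factor is the same in every direction and equals sec φ = 1/cos φ.
Areal scale = k² = sec²φ = 1/cos²(60°) = 1/0.5000² = 4.000.
True area = apparent / (areal scale) = 36200 / 4.000 ≈ 9050 km².

9050 km²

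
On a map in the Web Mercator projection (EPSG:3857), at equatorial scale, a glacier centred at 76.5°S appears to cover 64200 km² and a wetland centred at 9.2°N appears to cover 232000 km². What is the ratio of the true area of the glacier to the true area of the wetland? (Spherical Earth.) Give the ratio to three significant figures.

Mercator's areal exaggeration is sec²φ; hence true area = (apparent area) · cos²φ.
True area of glacier: 64200 × cos²(76.5°) = 64200 × 0.05450 = 3499 km².
True area of wetland: 232000 × cos²(9.2°) = 232000 × 0.9744 = 226100 km².
Ratio = 3499 / 226100 ≈ 0.0155.

0.0155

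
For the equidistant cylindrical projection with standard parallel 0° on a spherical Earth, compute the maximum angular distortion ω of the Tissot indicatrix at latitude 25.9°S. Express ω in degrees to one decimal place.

6.1°

In the plate carrée (x = Rλ, y = Rφ), meridians are true-scale (h = 1) and parallels are stretched by k = sec φ.
At 25.9°: h = 1.000, k = 1.112; principal scales a = 1.112, b = 1.000.
sin(ω/2) = (a − b)/(a + b) = 0.1117/2.112 = 0.05288, so ω = 2 arcsin(0.05288) ≈ 6.1°.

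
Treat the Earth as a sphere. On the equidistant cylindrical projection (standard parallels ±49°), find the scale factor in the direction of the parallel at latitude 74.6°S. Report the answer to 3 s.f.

With standard parallel φ₀ = 49°, the equirectangular projection gives x = Rλ cos φ₀, y = Rφ, so h = 1 and k = cos 49° / cos φ.
k = cos 49° / cos 74.6° = 0.6561/0.2656 = 2.471.

2.47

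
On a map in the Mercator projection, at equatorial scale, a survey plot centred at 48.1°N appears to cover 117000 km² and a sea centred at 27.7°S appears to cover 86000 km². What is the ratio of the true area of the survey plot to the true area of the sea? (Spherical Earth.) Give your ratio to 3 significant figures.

0.774

Since Mercator area scale is 1/cos²φ, the true area equals the apparent area multiplied by cos²φ.
True area of survey plot: 117000 × cos²(48.1°) = 117000 × 0.4460 = 52180 km².
True area of sea: 86000 × cos²(27.7°) = 86000 × 0.7839 = 67420 km².
Ratio = 52180 / 67420 ≈ 0.774.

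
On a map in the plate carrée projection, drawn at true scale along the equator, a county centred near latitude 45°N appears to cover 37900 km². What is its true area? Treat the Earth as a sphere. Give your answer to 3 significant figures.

In the plate carrée (x = Rλ, y = Rφ), meridians are true-scale (h = 1) and parallels are stretched by k = sec φ.
Areal scale = h·k = 1 × sec φ; at 45°, h = 1.000, k = 1.414, so h·k = 1.414.
True area = apparent / (areal scale) = 37900 / 1.414 ≈ 26800 km².

26800 km²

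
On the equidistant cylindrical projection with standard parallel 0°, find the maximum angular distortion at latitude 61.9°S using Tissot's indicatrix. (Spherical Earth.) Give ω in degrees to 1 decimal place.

42.2°

Plate carrée maps x = Rλ, y = Rφ. The meridian scale is h = 1 and the parallel scale is k = 1/cos φ = sec φ.
At 61.9°: h = 1.000, k = 2.123; principal scales a = 2.123, b = 1.000.
sin(ω/2) = (a − b)/(a + b) = 1.123/3.123 = 0.3596, so ω = 2 arcsin(0.3596) ≈ 42.2°.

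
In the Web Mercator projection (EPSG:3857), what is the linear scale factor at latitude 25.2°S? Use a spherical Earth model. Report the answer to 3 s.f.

The Mercator projection is conformal; its linear scale factor is the same in every direction and equals sec φ = 1/cos φ.
k = 1/cos 25.2° = 1/0.9048 = 1.105.

1.11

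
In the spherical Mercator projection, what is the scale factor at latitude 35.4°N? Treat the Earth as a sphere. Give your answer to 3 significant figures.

Mercator is conformal, so the point scale is isotropic: h = k = sec φ = 1/cos φ.
k = 1/cos 35.4° = 1/0.8151 = 1.227.

1.23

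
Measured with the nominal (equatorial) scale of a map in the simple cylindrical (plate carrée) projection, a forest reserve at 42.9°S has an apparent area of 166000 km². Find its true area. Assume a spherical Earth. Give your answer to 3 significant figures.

In the plate carrée (x = Rλ, y = Rφ), meridians are true-scale (h = 1) and parallels are stretched by k = sec φ.
Areal scale = h·k = 1 × sec φ; at 42.9°, h = 1.000, k = 1.365, so h·k = 1.365.
True area = apparent / (areal scale) = 166000 / 1.365 ≈ 122000 km².

122000 km²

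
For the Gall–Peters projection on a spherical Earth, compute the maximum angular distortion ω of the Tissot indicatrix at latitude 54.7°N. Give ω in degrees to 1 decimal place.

23.0°

Gall–Peters is a cylindrical equal-area projection with standard parallels at ±45°. Cylindrical equal-area (φ₀ = 45°): h = cos φ / cos 45° along meridians, k = cos 45° / cos φ along parallels; h·k = 1.
At 54.7°: h = 0.8172, k = 1.224; principal scales a = 1.224, b = 0.8172.
sin(ω/2) = (a − b)/(a + b) = 0.4065/2.041 = 0.1992, so ω = 2 arcsin(0.1992) ≈ 23.0°.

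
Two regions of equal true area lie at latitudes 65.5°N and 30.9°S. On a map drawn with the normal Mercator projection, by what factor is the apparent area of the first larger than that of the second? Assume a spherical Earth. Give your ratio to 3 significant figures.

4.28

Mercator areal scale is sec²φ.
At 65.5°: sec²(65.5°) = 1/0.4147² = 5.815.
At 30.9°: sec²(30.9°) = 1/0.8581² = 1.358.
Ratio = 5.815/1.358 = cos²(30.9°)/cos²(65.5°) ≈ 4.28.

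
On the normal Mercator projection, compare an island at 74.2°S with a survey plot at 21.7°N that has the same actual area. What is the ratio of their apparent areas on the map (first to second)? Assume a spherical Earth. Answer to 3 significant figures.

On Mercator, area is exaggerated by sec²φ = 1/cos²φ.
At 74.2°: sec²(74.2°) = 1/0.2723² = 13.49.
At 21.7°: sec²(21.7°) = 1/0.9291² = 1.158.
Ratio = 13.49/1.158 = cos²(21.7°)/cos²(74.2°) ≈ 11.6.

11.6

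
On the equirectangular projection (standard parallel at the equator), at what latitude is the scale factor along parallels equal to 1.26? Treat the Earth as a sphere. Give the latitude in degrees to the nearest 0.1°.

37.5°

Plate carrée: h = 1, k = sec φ along parallels.
sec φ = 1.26  ⇒  cos φ = 0.7937  ⇒  φ ≈ 37.5°.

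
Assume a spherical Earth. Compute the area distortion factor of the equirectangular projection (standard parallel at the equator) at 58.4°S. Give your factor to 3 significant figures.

For the equirectangular projection with φ₀ = 0 (plate carrée), h = 1 along meridians and k = sec φ along parallels.
Areal scale = h·k = 1 × sec φ; at 58.4°, h = 1.000, k = 1.908, so h·k = 1.908.

1.91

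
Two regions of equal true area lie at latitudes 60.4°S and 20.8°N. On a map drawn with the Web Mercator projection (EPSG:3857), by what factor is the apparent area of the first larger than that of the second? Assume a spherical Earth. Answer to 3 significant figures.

On Mercator, area is exaggerated by sec²φ = 1/cos²φ.
At 60.4°: sec²(60.4°) = 1/0.4939² = 4.099.
At 20.8°: sec²(20.8°) = 1/0.9348² = 1.144.
Ratio = 4.099/1.144 = cos²(20.8°)/cos²(60.4°) ≈ 3.58.

3.58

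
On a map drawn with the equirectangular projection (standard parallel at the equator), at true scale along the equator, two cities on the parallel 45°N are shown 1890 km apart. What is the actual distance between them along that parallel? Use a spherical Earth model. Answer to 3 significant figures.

In the plate carrée (x = Rλ, y = Rφ), meridians are true-scale (h = 1) and parallels are stretched by k = sec φ.
Along the parallel at 45°, map distances are exaggerated by k = sec 45° = 1.414.
True distance = 1890 / 1.414 = 1890 × cos 45° ≈ 1340 km.

1340 km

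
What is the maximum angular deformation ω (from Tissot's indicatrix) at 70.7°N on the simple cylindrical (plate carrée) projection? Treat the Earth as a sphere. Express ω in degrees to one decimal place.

For the equirectangular projection with φ₀ = 0 (plate carrée), h = 1 along meridians and k = sec φ along parallels.
At 70.7°: h = 1.000, k = 3.026; principal scales a = 3.026, b = 1.000.
sin(ω/2) = (a − b)/(a + b) = 2.026/4.026 = 0.5032, so ω = 2 arcsin(0.5032) ≈ 60.4°.

60.4°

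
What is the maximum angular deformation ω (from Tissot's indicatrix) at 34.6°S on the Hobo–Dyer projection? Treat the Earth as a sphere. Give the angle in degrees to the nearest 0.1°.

Hobo–Dyer is a cylindrical equal-area projection with standard parallels at ±37.5°. Cylindrical equal-area (φ₀ = 37.5°): h = cos φ / cos 37.5° along meridians, k = cos 37.5° / cos φ along parallels; h·k = 1.
At 34.6°: h = 1.038, k = 0.9638; principal scales a = 1.038, b = 0.9638.
sin(ω/2) = (a − b)/(a + b) = 0.07372/2.001 = 0.03684, so ω = 2 arcsin(0.03684) ≈ 4.2°.

4.2°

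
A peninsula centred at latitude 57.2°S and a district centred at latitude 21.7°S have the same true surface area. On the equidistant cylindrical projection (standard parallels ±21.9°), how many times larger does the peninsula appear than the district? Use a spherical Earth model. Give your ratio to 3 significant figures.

In the equirectangular projection with standard parallel φ₀ = 21.9° (x = Rλ cos φ₀, y = Rφ), meridians are true-scale (h = 1) and the parallel scale is k = cos φ₀ / cos φ.
Areal scale at 57.2°: h·k = 1.000 × 1.713 = 1.713.
Areal scale at 21.7°: h·k = 1.000 × 0.9986 = 0.9986.
Ratio = 1.713/0.9986 ≈ 1.72.

1.72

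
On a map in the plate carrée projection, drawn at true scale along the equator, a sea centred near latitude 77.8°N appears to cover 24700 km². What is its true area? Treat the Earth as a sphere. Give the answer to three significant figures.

Plate carrée maps x = Rλ, y = Rφ. The meridian scale is h = 1 and the parallel scale is k = 1/cos φ = sec φ.
Areal scale = h·k = 1 × sec φ; at 77.8°, h = 1.000, k = 4.732, so h·k = 4.732.
True area = apparent / (areal scale) = 24700 / 4.732 ≈ 5220 km².

5220 km²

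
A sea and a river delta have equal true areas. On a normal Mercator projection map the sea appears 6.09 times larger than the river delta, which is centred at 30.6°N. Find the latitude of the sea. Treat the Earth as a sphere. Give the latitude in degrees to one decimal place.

69.6°

For equal true areas on Mercator, apparent areas scale as sec²φ, so the ratio is cos²φ₂ / cos²φ₁.
cos²φ₂ / cos²φ₁ = 6.09  ⇒  cos φ₁ = cos 30.6° / √6.09 = 0.8607/2.468 = 0.3488.
φ₁ = arccos(0.3488) ≈ 69.6°.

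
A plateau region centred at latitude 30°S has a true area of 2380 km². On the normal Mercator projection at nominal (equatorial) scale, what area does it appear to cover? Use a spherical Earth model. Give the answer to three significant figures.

For Mercator, h = k = sec φ (a conformal cylindrical projection has a single point scale, 1/cos φ).
Areal scale = k² = sec²φ = 1/cos²(30°) = 1/0.8660² = 1.333.
Apparent area = 2380 × 1.333 ≈ 3170 km².

3170 km²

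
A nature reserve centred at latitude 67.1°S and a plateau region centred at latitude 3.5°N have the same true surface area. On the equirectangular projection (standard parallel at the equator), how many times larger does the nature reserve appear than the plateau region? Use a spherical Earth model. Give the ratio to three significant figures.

2.57

Plate carrée maps x = Rλ, y = Rφ. The meridian scale is h = 1 and the parallel scale is k = 1/cos φ = sec φ.
Areal scale at 67.1°: h·k = 1.000 × 2.570 = 2.570.
Areal scale at 3.5°: h·k = 1.000 × 1.002 = 1.002.
Ratio = 2.570/1.002 ≈ 2.57.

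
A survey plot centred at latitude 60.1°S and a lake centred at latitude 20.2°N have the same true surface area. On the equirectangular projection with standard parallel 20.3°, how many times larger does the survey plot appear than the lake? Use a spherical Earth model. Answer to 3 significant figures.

In the equirectangular projection with standard parallel φ₀ = 20.3° (x = Rλ cos φ₀, y = Rφ), meridians are true-scale (h = 1) and the parallel scale is k = cos φ₀ / cos φ.
Areal scale at 60.1°: h·k = 1.000 × 1.881 = 1.881.
Areal scale at 20.2°: h·k = 1.000 × 0.9994 = 0.9994.
Ratio = 1.881/0.9994 ≈ 1.88.

1.88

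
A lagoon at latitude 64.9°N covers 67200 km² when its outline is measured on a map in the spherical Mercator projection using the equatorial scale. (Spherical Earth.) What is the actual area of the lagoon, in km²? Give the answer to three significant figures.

12100 km²

The Mercator projection is conformal; its linear scale factor is the same in every direction and equals sec φ = 1/cos φ.
Areal scale = k² = sec²φ = 1/cos²(64.9°) = 1/0.4242² = 5.557.
True area = apparent / (areal scale) = 67200 / 5.557 ≈ 12100 km².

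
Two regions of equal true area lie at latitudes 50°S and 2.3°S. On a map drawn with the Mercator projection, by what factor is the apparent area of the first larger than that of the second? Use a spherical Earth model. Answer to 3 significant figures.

2.42

Mercator is conformal with k = sec φ, so areal scale = k² = sec²φ.
At 50°: sec²(50°) = 1/0.6428² = 2.420.
At 2.3°: sec²(2.3°) = 1/0.9992² = 1.002.
Ratio = 2.420/1.002 = cos²(2.3°)/cos²(50°) ≈ 2.42.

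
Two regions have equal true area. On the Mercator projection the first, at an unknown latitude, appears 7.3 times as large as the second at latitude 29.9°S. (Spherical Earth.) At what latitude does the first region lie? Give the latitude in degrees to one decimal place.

For equal true areas on Mercator, apparent areas scale as sec²φ, so the ratio is cos²φ₂ / cos²φ₁.
cos²φ₂ / cos²φ₁ = 7.3  ⇒  cos φ₁ = cos 29.9° / √7.3 = 0.8669/2.702 = 0.3209.
φ₁ = arccos(0.3209) ≈ 71.3°.

71.3°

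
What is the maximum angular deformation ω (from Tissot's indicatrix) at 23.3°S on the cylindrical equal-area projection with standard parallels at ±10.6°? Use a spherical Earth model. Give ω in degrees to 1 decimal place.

Cylindrical equal-area (φ₀ = 10.6°): h = cos φ / cos 10.6° along meridians, k = cos 10.6° / cos φ along parallels; h·k = 1.
At 23.3°: h = 0.9344, k = 1.070; principal scales a = 1.070, b = 0.9344.
sin(ω/2) = (a − b)/(a + b) = 0.1358/2.005 = 0.06776, so ω = 2 arcsin(0.06776) ≈ 7.8°.

7.8°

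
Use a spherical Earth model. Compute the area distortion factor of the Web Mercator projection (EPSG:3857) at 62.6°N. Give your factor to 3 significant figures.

4.72

The Mercator projection is conformal; its linear scale factor is the same in every direction and equals sec φ = 1/cos φ.
Areal scale = k² = sec²φ = 1/cos²(62.6°) = 1/0.4602² = 4.722.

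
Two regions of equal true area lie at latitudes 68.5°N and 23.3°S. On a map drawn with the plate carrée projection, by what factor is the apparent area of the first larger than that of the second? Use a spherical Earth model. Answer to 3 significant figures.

2.51

Plate carrée maps x = Rλ, y = Rφ. The meridian scale is h = 1 and the parallel scale is k = 1/cos φ = sec φ.
Areal scale at 68.5°: h·k = 1.000 × 2.729 = 2.729.
Areal scale at 23.3°: h·k = 1.000 × 1.089 = 1.089.
Ratio = 2.729/1.089 ≈ 2.51.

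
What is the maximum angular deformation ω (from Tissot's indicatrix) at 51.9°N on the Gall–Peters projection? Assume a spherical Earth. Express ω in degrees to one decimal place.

15.6°

Gall–Peters is a cylindrical equal-area projection with standard parallels at ±45°. A cylindrical equal-area projection with standard parallel φ₀ has meridian scale h = cos φ / cos φ₀ and parallel scale k = cos φ₀ / cos φ (so areas are preserved, h·k = 1).
At 51.9°: h = 0.8726, k = 1.146; principal scales a = 1.146, b = 0.8726.
sin(ω/2) = (a − b)/(a + b) = 0.2734/2.019 = 0.1354, so ω = 2 arcsin(0.1354) ≈ 15.6°.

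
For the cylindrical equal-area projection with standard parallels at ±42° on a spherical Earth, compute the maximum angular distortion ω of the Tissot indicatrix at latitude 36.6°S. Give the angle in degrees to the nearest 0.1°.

For cylindrical equal-area with standard parallel φ₀, h = cos φ / cos φ₀ and k = cos φ₀ / cos φ, so h·k = 1.
At 36.6°: h = 1.080, k = 0.9257; principal scales a = 1.080, b = 0.9257.
sin(ω/2) = (a − b)/(a + b) = 0.1546/2.006 = 0.07708, so ω = 2 arcsin(0.07708) ≈ 8.8°.

8.8°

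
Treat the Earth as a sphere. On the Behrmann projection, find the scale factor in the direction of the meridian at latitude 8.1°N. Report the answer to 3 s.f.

1.14

Behrmann is a cylindrical equal-area projection with standard parallels at ±30°. Cylindrical equal-area (φ₀ = 30°): h = cos φ / cos 30° along meridians, k = cos 30° / cos φ along parallels; h·k = 1.
h = cos 8.1° / cos 30° = 0.9900/0.8660 = 1.143.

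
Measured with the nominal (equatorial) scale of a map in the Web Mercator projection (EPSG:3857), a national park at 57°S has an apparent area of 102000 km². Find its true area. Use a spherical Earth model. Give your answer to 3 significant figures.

The Mercator projection is conformal; its linear scale factor is the same in every direction and equals sec φ = 1/cos φ.
Areal scale = k² = sec²φ = 1/cos²(57°) = 1/0.5446² = 3.371.
True area = apparent / (areal scale) = 102000 / 3.371 ≈ 30300 km².

30300 km²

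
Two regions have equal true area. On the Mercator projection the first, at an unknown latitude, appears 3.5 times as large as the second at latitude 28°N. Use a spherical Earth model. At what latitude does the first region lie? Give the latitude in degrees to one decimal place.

For equal true areas on Mercator, apparent areas scale as sec²φ, so the ratio is cos²φ₂ / cos²φ₁.
cos²φ₂ / cos²φ₁ = 3.5  ⇒  cos φ₁ = cos 28° / √3.5 = 0.8829/1.871 = 0.4720.
φ₁ = arccos(0.4720) ≈ 61.8°.

61.8°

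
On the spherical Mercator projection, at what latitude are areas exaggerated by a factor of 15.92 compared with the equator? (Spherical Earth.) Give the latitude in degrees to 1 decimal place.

75.5°

Mercator areal scale is sec²φ.
sec²φ = 15.92  ⇒  cos²φ = 0.06281  ⇒  cos φ = 0.2506.
φ = arccos(0.2506) ≈ 75.5°.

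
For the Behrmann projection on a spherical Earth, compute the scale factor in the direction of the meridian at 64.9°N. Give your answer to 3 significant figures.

0.490

Behrmann is a cylindrical equal-area projection with standard parallels at ±30°. For cylindrical equal-area with standard parallel φ₀, h = cos φ / cos φ₀ and k = cos φ₀ / cos φ, so h·k = 1.
h = cos 64.9° / cos 30° = 0.4242/0.8660 = 0.4898.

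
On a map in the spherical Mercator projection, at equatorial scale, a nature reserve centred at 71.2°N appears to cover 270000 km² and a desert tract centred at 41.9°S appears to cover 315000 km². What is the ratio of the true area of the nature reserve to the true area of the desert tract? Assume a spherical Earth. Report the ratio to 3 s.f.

0.161

On Mercator the areal scale is sec²φ, so true area = apparent × cos²φ.
True area of nature reserve: 270000 × cos²(71.2°) = 270000 × 0.1039 = 28040 km².
True area of desert tract: 315000 × cos²(41.9°) = 315000 × 0.5540 = 174500 km².
Ratio = 28040 / 174500 ≈ 0.161.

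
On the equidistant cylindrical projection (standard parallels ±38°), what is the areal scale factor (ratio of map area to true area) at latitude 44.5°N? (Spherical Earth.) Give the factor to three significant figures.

In the equirectangular projection with standard parallel φ₀ = 38° (x = Rλ cos φ₀, y = Rφ), meridians are true-scale (h = 1) and the parallel scale is k = cos φ₀ / cos φ.
Areal scale = h·k = 1 × cos φ₀ / cos φ; at 44.5°, h = 1.000, k = 1.105, so h·k = 1.105.

1.10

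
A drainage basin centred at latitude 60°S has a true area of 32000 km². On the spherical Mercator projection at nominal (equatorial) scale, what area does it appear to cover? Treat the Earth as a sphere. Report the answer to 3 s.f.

128000 km²

For Mercator, h = k = sec φ (a conformal cylindrical projection has a single point scale, 1/cos φ).
Areal scale = k² = sec²φ = 1/cos²(60°) = 1/0.5000² = 4.000.
Apparent area = 32000 × 4.000 ≈ 128000 km².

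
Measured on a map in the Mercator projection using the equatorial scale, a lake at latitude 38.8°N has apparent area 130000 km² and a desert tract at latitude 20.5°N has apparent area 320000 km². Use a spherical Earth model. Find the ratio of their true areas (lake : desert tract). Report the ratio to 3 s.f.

0.281

Mercator's areal exaggeration is sec²φ; hence true area = (apparent area) · cos²φ.
True area of lake: 130000 × cos²(38.8°) = 130000 × 0.6074 = 78960 km².
True area of desert tract: 320000 × cos²(20.5°) = 320000 × 0.8774 = 280800 km².
Ratio = 78960 / 280800 ≈ 0.281.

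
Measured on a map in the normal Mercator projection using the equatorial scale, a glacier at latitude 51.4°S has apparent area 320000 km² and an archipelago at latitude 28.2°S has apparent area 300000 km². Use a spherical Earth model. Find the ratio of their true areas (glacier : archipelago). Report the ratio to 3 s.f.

0.535

Since Mercator area scale is 1/cos²φ, the true area equals the apparent area multiplied by cos²φ.
True area of glacier: 320000 × cos²(51.4°) = 320000 × 0.3892 = 124600 km².
True area of archipelago: 300000 × cos²(28.2°) = 300000 × 0.7767 = 233000 km².
Ratio = 124600 / 233000 ≈ 0.535.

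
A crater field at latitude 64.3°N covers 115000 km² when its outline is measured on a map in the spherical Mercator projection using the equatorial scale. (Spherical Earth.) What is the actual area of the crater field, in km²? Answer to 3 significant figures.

21600 km²

The Mercator projection is conformal; its linear scale factor is the same in every direction and equals sec φ = 1/cos φ.
Areal scale = k² = sec²φ = 1/cos²(64.3°) = 1/0.4337² = 5.317.
True area = apparent / (areal scale) = 115000 / 5.317 ≈ 21600 km².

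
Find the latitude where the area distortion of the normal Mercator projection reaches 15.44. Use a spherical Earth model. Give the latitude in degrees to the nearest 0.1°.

Mercator areal scale is sec²φ.
sec²φ = 15.44  ⇒  cos²φ = 0.06477  ⇒  cos φ = 0.2545.
φ = arccos(0.2545) ≈ 75.3°.

75.3°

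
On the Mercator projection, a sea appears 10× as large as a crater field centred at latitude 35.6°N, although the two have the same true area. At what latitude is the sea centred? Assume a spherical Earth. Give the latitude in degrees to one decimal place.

75.1°

Mercator areal scale is sec²φ, so apparent-area ratio = sec²φ₁ / sec²φ₂ = cos²φ₂ / cos²φ₁.
cos²φ₂ / cos²φ₁ = 10  ⇒  cos φ₁ = cos 35.6° / √10 = 0.8131/3.162 = 0.2571.
φ₁ = arccos(0.2571) ≈ 75.1°.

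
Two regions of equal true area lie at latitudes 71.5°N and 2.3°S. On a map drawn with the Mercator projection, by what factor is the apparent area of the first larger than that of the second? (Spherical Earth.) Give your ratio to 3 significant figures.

9.92

Mercator areal scale is sec²φ.
At 71.5°: sec²(71.5°) = 1/0.3173² = 9.932.
At 2.3°: sec²(2.3°) = 1/0.9992² = 1.002.
Ratio = 9.932/1.002 = cos²(2.3°)/cos²(71.5°) ≈ 9.92.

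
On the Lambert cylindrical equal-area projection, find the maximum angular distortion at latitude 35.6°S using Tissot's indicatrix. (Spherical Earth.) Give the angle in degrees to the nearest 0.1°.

23.5°

The Lambert cylindrical equal-area projection is the cylindrical equal-area projection with its standard parallel at the equator (φ₀ = 0). A cylindrical equal-area projection with standard parallel φ₀ has meridian scale h = cos φ / cos φ₀ and parallel scale k = cos φ₀ / cos φ (so areas are preserved, h·k = 1).
At 35.6°: h = 0.8131, k = 1.230; principal scales a = 1.230, b = 0.8131.
sin(ω/2) = (a − b)/(a + b) = 0.4168/2.043 = 0.2040, so ω = 2 arcsin(0.2040) ≈ 23.5°.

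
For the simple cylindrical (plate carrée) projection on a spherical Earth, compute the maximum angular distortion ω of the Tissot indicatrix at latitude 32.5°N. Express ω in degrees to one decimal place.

9.7°

In the plate carrée (x = Rλ, y = Rφ), meridians are true-scale (h = 1) and parallels are stretched by k = sec φ.
At 32.5°: h = 1.000, k = 1.186; principal scales a = 1.186, b = 1.000.
sin(ω/2) = (a − b)/(a + b) = 0.1857/2.186 = 0.08496, so ω = 2 arcsin(0.08496) ≈ 9.7°.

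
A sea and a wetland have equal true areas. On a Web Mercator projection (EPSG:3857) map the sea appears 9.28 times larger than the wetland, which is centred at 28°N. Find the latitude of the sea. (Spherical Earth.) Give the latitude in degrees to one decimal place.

73.2°

Mercator areal scale is sec²φ, so apparent-area ratio = sec²φ₁ / sec²φ₂ = cos²φ₂ / cos²φ₁.
cos²φ₂ / cos²φ₁ = 9.28  ⇒  cos φ₁ = cos 28° / √9.28 = 0.8829/3.046 = 0.2898.
φ₁ = arccos(0.2898) ≈ 73.2°.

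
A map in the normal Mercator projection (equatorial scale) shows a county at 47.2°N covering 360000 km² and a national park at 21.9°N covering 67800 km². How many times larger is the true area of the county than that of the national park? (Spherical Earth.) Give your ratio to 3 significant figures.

2.85

On Mercator the areal scale is sec²φ, so true area = apparent × cos²φ.
True area of county: 360000 × cos²(47.2°) = 360000 × 0.4616 = 166200 km².
True area of national park: 67800 × cos²(21.9°) = 67800 × 0.8609 = 58370 km².
Ratio = 166200 / 58370 ≈ 2.85.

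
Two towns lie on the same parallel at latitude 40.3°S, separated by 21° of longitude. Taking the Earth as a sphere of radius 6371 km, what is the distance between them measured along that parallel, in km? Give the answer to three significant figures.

Arc length along a parallel = R cos φ · Δλ (with Δλ in radians).
= 6371 × cos 40.3° × (21° × π/180) = 6371 × 0.7627 × 0.3665 ≈ 1780 km.

1780 km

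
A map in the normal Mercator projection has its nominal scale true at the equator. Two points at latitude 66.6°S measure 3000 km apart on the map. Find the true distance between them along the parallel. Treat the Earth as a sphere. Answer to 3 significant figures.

1190 km

The Mercator projection is conformal; its linear scale factor is the same in every direction and equals sec φ = 1/cos φ.
Along the parallel at 66.6°, map distances are exaggerated by k = sec 66.6° = 2.518.
True distance = 3000 / 2.518 = 3000 × cos 66.6° ≈ 1190 km.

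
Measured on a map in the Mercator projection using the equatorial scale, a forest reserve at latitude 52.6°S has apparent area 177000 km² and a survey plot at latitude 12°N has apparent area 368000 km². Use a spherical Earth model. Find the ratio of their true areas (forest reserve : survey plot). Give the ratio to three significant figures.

Since Mercator area scale is 1/cos²φ, the true area equals the apparent area multiplied by cos²φ.
True area of forest reserve: 177000 × cos²(52.6°) = 177000 × 0.3689 = 65300 km².
True area of survey plot: 368000 × cos²(12°) = 368000 × 0.9568 = 352100 km².
Ratio = 65300 / 352100 ≈ 0.185.

0.185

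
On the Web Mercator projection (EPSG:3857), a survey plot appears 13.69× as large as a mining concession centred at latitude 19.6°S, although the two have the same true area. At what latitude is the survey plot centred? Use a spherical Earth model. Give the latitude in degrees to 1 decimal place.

75.2°

Mercator areal scale is sec²φ, so apparent-area ratio = sec²φ₁ / sec²φ₂ = cos²φ₂ / cos²φ₁.
cos²φ₂ / cos²φ₁ = 13.69  ⇒  cos φ₁ = cos 19.6° / √13.69 = 0.9421/3.700 = 0.2546.
φ₁ = arccos(0.2546) ≈ 75.2°.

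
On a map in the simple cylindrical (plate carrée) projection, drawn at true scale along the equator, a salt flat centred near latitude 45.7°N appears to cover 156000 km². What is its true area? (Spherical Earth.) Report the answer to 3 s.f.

In the plate carrée (x = Rλ, y = Rφ), meridians are true-scale (h = 1) and parallels are stretched by k = sec φ.
Areal scale = h·k = 1 × sec φ; at 45.7°, h = 1.000, k = 1.432, so h·k = 1.432.
True area = apparent / (areal scale) = 156000 / 1.432 ≈ 109000 km².

109000 km²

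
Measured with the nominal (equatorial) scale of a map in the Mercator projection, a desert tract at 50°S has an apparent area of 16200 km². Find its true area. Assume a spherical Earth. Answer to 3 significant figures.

The Mercator projection is conformal; its linear scale factor is the same in every direction and equals sec φ = 1/cos φ.
Areal scale = k² = sec²φ = 1/cos²(50°) = 1/0.6428² = 2.420.
True area = apparent / (areal scale) = 16200 / 2.420 ≈ 6690 km².

6690 km²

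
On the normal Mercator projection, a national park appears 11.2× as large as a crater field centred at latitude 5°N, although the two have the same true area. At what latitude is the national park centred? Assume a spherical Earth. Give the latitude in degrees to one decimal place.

On Mercator, (apparent₁)/(apparent₂) = sec²φ₁ / sec²φ₂ when true areas are equal.
cos²φ₂ / cos²φ₁ = 11.2  ⇒  cos φ₁ = cos 5° / √11.2 = 0.9962/3.347 = 0.2977.
φ₁ = arccos(0.2977) ≈ 72.7°.

72.7°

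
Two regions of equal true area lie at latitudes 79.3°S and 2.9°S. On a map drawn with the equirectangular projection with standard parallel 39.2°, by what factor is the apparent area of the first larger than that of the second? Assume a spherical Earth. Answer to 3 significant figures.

The equidistant cylindrical projection with φ₀ = 39.2° has h = 1 (meridians true) and k = cos φ₀ / cos φ along parallels.
Areal scale at 79.3°: h·k = 1.000 × 4.174 = 4.174.
Areal scale at 2.9°: h·k = 1.000 × 0.7759 = 0.7759.
Ratio = 4.174/0.7759 ≈ 5.38.

5.38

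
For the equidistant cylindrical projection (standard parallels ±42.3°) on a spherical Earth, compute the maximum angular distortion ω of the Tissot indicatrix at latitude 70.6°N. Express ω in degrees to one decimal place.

The equidistant cylindrical projection with φ₀ = 42.3° has h = 1 (meridians true) and k = cos φ₀ / cos φ along parallels.
At 70.6°: h = 1.000, k = 2.227; principal scales a = 2.227, b = 1.000.
sin(ω/2) = (a − b)/(a + b) = 1.227/3.227 = 0.3802, so ω = 2 arcsin(0.3802) ≈ 44.7°.

44.7°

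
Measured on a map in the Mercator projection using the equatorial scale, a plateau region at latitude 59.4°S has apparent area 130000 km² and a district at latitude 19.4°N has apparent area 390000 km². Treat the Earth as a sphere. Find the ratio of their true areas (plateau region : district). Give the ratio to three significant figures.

Since Mercator area scale is 1/cos²φ, the true area equals the apparent area multiplied by cos²φ.
True area of plateau region: 130000 × cos²(59.4°) = 130000 × 0.2591 = 33690 km².
True area of district: 390000 × cos²(19.4°) = 390000 × 0.8897 = 347000 km².
Ratio = 33690 / 347000 ≈ 0.0971.

0.0971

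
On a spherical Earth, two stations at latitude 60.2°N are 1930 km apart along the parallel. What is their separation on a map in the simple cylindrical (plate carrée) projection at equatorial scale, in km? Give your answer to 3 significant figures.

For the equirectangular projection with φ₀ = 0 (plate carrée), h = 1 along meridians and k = sec φ along parallels.
Along the parallel, k = sec 60.2° = 1/0.4970 = 2.012.
Map distance = 1930 × 2.012 ≈ 3880 km.

3880 km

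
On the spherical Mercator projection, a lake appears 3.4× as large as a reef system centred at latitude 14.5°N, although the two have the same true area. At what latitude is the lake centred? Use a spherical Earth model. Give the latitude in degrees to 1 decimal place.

58.3°

Mercator areal scale is sec²φ, so apparent-area ratio = sec²φ₁ / sec²φ₂ = cos²φ₂ / cos²φ₁.
cos²φ₂ / cos²φ₁ = 3.4  ⇒  cos φ₁ = cos 14.5° / √3.4 = 0.9681/1.844 = 0.5251.
φ₁ = arccos(0.5251) ≈ 58.3°.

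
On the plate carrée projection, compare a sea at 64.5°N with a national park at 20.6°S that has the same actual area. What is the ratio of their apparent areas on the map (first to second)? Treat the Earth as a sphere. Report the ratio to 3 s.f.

2.17

Plate carrée maps x = Rλ, y = Rφ. The meridian scale is h = 1 and the parallel scale is k = 1/cos φ = sec φ.
Areal scale at 64.5°: h·k = 1.000 × 2.323 = 2.323.
Areal scale at 20.6°: h·k = 1.000 × 1.068 = 1.068.
Ratio = 2.323/1.068 ≈ 2.17.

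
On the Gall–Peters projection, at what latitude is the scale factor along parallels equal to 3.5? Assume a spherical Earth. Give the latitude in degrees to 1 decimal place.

The Gall–Peters projection is cylindrical equal-area with φ₀ = 45°. Cylindrical equal-area (φ₀ = 45°): h = cos φ / cos 45° along meridians, k = cos 45° / cos φ along parallels; h·k = 1.
k = cos φ₀ / cos φ = 3.5  ⇒  cos φ = cos 45° / 3.5 = 0.2020.
φ = arccos(0.2020) ≈ 78.3°.

78.3°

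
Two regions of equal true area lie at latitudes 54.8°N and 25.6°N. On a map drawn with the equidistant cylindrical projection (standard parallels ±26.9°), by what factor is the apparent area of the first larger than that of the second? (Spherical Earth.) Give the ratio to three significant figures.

With standard parallel φ₀ = 26.9°, the equirectangular projection gives x = Rλ cos φ₀, y = Rφ, so h = 1 and k = cos 26.9° / cos φ.
Areal scale at 54.8°: h·k = 1.000 × 1.547 = 1.547.
Areal scale at 25.6°: h·k = 1.000 × 0.9889 = 0.9889.
Ratio = 1.547/0.9889 ≈ 1.56.

1.56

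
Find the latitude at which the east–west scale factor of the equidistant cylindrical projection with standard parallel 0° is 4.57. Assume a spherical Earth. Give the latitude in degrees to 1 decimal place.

77.4°

Plate carrée: h = 1, k = sec φ along parallels.
sec φ = 4.57  ⇒  cos φ = 0.2188  ⇒  φ ≈ 77.4°.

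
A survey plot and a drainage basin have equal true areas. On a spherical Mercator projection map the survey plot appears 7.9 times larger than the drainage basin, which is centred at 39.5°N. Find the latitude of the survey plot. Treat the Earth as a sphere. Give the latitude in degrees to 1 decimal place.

On Mercator, (apparent₁)/(apparent₂) = sec²φ₁ / sec²φ₂ when true areas are equal.
cos²φ₂ / cos²φ₁ = 7.9  ⇒  cos φ₁ = cos 39.5° / √7.9 = 0.7716/2.811 = 0.2745.
φ₁ = arccos(0.2745) ≈ 74.1°.

74.1°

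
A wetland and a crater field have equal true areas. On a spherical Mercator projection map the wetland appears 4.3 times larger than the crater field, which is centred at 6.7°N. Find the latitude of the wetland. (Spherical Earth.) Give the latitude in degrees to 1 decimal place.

61.4°

For equal true areas on Mercator, apparent areas scale as sec²φ, so the ratio is cos²φ₂ / cos²φ₁.
cos²φ₂ / cos²φ₁ = 4.3  ⇒  cos φ₁ = cos 6.7° / √4.3 = 0.9932/2.074 = 0.4789.
φ₁ = arccos(0.4789) ≈ 61.4°.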